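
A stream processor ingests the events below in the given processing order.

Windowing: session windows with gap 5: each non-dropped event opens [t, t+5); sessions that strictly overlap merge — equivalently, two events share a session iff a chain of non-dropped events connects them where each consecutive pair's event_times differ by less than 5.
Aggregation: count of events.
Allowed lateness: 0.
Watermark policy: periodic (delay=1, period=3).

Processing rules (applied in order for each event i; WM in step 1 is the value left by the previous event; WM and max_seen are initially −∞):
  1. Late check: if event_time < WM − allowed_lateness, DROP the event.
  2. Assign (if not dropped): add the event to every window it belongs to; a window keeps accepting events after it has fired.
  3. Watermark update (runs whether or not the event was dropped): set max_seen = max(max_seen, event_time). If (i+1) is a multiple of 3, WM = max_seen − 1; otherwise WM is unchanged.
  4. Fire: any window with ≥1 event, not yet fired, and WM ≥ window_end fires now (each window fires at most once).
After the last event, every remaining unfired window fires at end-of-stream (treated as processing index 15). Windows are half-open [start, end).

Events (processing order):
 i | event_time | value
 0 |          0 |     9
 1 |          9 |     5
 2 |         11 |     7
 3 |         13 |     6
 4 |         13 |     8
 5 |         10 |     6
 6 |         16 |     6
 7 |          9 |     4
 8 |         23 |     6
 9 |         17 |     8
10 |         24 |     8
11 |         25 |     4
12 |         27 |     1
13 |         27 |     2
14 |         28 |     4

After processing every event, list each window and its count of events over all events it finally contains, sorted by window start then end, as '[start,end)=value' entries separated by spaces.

[0,5)=1 [9,21)=6 [23,33)=6

i=0 t=0 v=9: → [0,5); WM=−∞
i=1 t=9 v=5: → [9,14); WM=−∞
i=2 t=11 v=7: → [9,16); WM=10
i=3 t=13 v=6: → [9,18); WM=10
i=4 t=13 v=8: → [9,18); WM=10
i=5 t=10 v=6: → [9,18); WM=12
i=6 t=16 v=6: → [9,21); WM=12
i=7 t=9 v=4: DROP (t<12-0); WM=12
i=8 t=23 v=6: → [23,28); WM=22
i=9 t=17 v=8: DROP (t<22-0); WM=22
i=10 t=24 v=8: → [23,29); WM=22
i=11 t=25 v=4: → [23,30); WM=24
i=12 t=27 v=1: → [23,32); WM=24
i=13 t=27 v=2: → [23,32); WM=24
i=14 t=28 v=4: → [23,33); WM=27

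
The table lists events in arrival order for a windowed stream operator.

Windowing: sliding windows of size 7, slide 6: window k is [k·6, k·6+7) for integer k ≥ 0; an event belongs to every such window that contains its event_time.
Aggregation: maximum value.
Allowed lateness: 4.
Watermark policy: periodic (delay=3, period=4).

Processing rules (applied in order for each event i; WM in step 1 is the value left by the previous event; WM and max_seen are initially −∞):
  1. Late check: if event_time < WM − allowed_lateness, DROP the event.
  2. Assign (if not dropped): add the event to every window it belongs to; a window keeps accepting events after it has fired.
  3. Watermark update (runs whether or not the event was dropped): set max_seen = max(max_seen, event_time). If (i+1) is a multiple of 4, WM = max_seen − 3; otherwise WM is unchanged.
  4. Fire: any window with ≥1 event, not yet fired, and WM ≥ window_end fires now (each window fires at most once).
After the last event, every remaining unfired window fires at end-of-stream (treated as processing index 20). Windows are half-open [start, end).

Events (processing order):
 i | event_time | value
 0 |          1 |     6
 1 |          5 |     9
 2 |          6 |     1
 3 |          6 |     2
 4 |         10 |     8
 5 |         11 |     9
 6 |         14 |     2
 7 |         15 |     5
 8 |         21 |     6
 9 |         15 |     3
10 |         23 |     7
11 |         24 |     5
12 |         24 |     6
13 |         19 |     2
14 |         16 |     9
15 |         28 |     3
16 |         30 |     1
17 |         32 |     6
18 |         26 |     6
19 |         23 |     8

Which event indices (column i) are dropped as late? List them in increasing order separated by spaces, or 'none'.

i=0 t=1 v=6: → [0,7); WM=−∞
i=1 t=5 v=9: → [0,7); WM=−∞
i=2 t=6 v=1: → [6,13),[0,7); WM=−∞
i=3 t=6 v=2: → [6,13),[0,7); WM=3
i=4 t=10 v=8: → [6,13); WM=3
i=5 t=11 v=9: → [6,13); WM=3
i=6 t=14 v=2: → [12,19); WM=3
i=7 t=15 v=5: → [12,19); WM=12; [0,7) fires=9
i=8 t=21 v=6: → [18,25); WM=12
i=9 t=15 v=3: → [12,19); WM=12
i=10 t=23 v=7: → [18,25); WM=12
i=11 t=24 v=5: → [24,31),[18,25); WM=21; [6,13) fires=9 [12,19) fires=5
i=12 t=24 v=6: → [24,31),[18,25); WM=21
i=13 t=19 v=2: → [18,25); WM=21
i=14 t=16 v=9: DROP (t<21-4); WM=21
i=15 t=28 v=3: → [24,31); WM=25; [18,25) fires=7
i=16 t=30 v=1: → [30,37),[24,31); WM=25
i=17 t=32 v=6: → [30,37); WM=25
i=18 t=26 v=6: → [24,31); WM=25
i=19 t=23 v=8: → [18,25); WM=29

14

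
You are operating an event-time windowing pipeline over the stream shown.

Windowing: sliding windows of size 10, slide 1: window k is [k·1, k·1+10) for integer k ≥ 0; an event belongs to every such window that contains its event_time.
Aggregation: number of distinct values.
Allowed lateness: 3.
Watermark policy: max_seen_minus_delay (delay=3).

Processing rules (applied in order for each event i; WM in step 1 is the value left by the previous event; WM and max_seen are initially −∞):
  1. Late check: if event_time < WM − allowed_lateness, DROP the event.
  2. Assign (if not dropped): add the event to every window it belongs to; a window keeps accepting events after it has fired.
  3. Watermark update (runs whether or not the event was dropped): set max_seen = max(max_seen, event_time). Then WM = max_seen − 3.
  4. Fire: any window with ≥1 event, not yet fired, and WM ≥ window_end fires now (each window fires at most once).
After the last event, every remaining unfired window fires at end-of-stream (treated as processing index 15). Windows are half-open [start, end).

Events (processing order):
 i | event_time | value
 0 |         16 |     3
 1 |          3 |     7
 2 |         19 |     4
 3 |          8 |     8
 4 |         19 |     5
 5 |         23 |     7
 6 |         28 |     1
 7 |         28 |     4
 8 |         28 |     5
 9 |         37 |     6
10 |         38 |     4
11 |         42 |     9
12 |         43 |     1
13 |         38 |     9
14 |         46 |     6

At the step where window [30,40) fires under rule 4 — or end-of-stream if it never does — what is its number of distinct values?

i=0 t=16 v=3: → [16,26),[15,25),[14,24),[13,23),[12,22),[11,21),[10,20),[9,19),[8,18),[7,17); WM=13
i=1 t=3 v=7: DROP (t<13-3); WM=13
i=2 t=19 v=4: → [19,29),[18,28),[17,27),[16,26),[15,25),[14,24),[13,23),[12,22),[11,21),[10,20); WM=16
i=3 t=8 v=8: DROP (t<16-3); WM=16
i=4 t=19 v=5: → [19,29),[18,28),[17,27),[16,26),[15,25),[14,24),[13,23),[12,22),[11,21),[10,20); WM=16
i=5 t=23 v=7: → [23,33),[22,32),[21,31),[20,30),[19,29),[18,28),[17,27),[16,26),[15,25),[14,24); WM=20; [7,17) fires=1 [8,18) fires=1 [9,19) fires=1 [10,20) fires=3
i=6 t=28 v=1: → [28,38),[27,37),[26,36),[25,35),[24,34),[23,33),[22,32),[21,31),[20,30),[19,29); WM=25; [11,21) fires=3 [12,22) fires=3 [13,23) fires=3 [14,24) fires=4 [15,25) fires=4
i=7 t=28 v=4: → [28,38),[27,37),[26,36),[25,35),[24,34),[23,33),[22,32),[21,31),[20,30),[19,29); WM=25
i=8 t=28 v=5: → [28,38),[27,37),[26,36),[25,35),[24,34),[23,33),[22,32),[21,31),[20,30),[19,29); WM=25
i=9 t=37 v=6: → [37,47),[36,46),[35,45),[34,44),[33,43),[32,42),[31,41),[30,40),[29,39),[28,38); WM=34; [16,26) fires=4 [17,27) fires=3 [18,28) fires=3 [19,29) fires=4 [20,30) fires=4 [21,31) fires=4 [22,32) fires=4 [23,33) fires=4 [24,34) fires=3
i=10 t=38 v=4: → [38,48),[37,47),[36,46),[35,45),[34,44),[33,43),[32,42),[31,41),[30,40),[29,39); WM=35; [25,35) fires=3
i=11 t=42 v=9: → [42,52),[41,51),[40,50),[39,49),[38,48),[37,47),[36,46),[35,45),[34,44),[33,43); WM=39; [26,36) fires=3 [27,37) fires=3 [28,38) fires=4 [29,39) fires=2
i=12 t=43 v=1: → [43,53),[42,52),[41,51),[40,50),[39,49),[38,48),[37,47),[36,46),[35,45),[34,44); WM=40; [30,40) fires=2
i=13 t=38 v=9: → [38,48),[37,47),[36,46),[35,45),[34,44),[33,43),[32,42),[31,41),[30,40),[29,39); WM=40
i=14 t=46 v=6: → [46,56),[45,55),[44,54),[43,53),[42,52),[41,51),[40,50),[39,49),[38,48),[37,47); WM=43; [31,41) fires=3 [32,42) fires=3 [33,43) fires=3

2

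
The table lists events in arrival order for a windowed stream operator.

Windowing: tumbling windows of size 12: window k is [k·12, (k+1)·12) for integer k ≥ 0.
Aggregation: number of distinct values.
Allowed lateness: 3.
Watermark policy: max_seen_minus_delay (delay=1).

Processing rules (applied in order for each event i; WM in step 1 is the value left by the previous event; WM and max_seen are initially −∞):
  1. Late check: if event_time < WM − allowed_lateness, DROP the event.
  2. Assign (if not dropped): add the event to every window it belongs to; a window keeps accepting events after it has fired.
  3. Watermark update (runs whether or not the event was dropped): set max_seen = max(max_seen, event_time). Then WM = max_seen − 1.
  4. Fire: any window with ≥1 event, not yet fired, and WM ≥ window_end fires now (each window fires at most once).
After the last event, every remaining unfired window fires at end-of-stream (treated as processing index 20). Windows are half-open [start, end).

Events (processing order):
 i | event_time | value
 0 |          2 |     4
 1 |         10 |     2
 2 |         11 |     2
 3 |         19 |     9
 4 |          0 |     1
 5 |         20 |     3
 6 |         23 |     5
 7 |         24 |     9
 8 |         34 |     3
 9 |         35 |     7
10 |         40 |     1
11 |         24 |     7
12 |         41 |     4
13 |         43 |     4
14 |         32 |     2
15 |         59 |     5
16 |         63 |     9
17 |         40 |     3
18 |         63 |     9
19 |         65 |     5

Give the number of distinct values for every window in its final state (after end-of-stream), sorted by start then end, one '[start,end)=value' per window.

[0,12)=2 [12,24)=3 [24,36)=3 [36,48)=2 [48,60)=1 [60,72)=2

i=0 t=2 v=4: → [0,12); WM=1
i=1 t=10 v=2: → [0,12); WM=9
i=2 t=11 v=2: → [0,12); WM=10
i=3 t=19 v=9: → [12,24); WM=18; [0,12) fires=2
i=4 t=0 v=1: DROP (t<18-3); WM=18
i=5 t=20 v=3: → [12,24); WM=19
i=6 t=23 v=5: → [12,24); WM=22
i=7 t=24 v=9: → [24,36); WM=23
i=8 t=34 v=3: → [24,36); WM=33; [12,24) fires=3
i=9 t=35 v=7: → [24,36); WM=34
i=10 t=40 v=1: → [36,48); WM=39; [24,36) fires=3
i=11 t=24 v=7: DROP (t<39-3); WM=39
i=12 t=41 v=4: → [36,48); WM=40
i=13 t=43 v=4: → [36,48); WM=42
i=14 t=32 v=2: DROP (t<42-3); WM=42
i=15 t=59 v=5: → [48,60); WM=58; [36,48) fires=2
i=16 t=63 v=9: → [60,72); WM=62; [48,60) fires=1
i=17 t=40 v=3: DROP (t<62-3); WM=62
i=18 t=63 v=9: → [60,72); WM=62
i=19 t=65 v=5: → [60,72); WM=64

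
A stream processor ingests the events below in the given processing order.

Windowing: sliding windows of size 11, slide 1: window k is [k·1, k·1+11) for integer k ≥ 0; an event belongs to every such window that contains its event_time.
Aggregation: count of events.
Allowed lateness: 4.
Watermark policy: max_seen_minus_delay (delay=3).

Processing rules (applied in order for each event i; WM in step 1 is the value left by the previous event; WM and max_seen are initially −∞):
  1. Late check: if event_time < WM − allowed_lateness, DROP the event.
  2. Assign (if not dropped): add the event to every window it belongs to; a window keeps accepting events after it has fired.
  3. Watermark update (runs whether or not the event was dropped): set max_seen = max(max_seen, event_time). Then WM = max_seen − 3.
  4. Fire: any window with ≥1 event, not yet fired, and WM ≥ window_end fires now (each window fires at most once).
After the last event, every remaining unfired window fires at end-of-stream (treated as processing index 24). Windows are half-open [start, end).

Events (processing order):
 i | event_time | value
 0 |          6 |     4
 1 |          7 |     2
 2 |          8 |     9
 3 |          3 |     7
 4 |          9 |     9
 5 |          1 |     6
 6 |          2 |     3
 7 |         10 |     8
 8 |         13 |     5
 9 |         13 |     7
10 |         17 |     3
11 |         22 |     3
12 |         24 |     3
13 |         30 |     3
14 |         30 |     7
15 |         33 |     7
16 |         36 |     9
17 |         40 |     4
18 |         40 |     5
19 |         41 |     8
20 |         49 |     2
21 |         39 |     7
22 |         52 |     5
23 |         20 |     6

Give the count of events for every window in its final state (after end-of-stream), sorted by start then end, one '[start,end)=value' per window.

i=0 t=6 v=4: → [6,17),[5,16),[4,15),[3,14),[2,13),[1,12),[0,11); WM=3
i=1 t=7 v=2: → [7,18),[6,17),[5,16),[4,15),[3,14),[2,13),[1,12),[0,11); WM=4
i=2 t=8 v=9: → [8,19),[7,18),[6,17),[5,16),[4,15),[3,14),[2,13),[1,12),[0,11); WM=5
i=3 t=3 v=7: → [3,14),[2,13),[1,12),[0,11); WM=5
i=4 t=9 v=9: → [9,20),[8,19),[7,18),[6,17),[5,16),[4,15),[3,14),[2,13),[1,12),[0,11); WM=6
i=5 t=1 v=6: DROP (t<6-4); WM=6
i=6 t=2 v=3: → [2,13),[1,12),[0,11); WM=6
i=7 t=10 v=8: → [10,21),[9,20),[8,19),[7,18),[6,17),[5,16),[4,15),[3,14),[2,13),[1,12),[0,11); WM=7
i=8 t=13 v=5: → [13,24),[12,23),[11,22),[10,21),[9,20),[8,19),[7,18),[6,17),[5,16),[4,15),[3,14); WM=10
i=9 t=13 v=7: → [13,24),[12,23),[11,22),[10,21),[9,20),[8,19),[7,18),[6,17),[5,16),[4,15),[3,14); WM=10
i=10 t=17 v=3: → [17,28),[16,27),[15,26),[14,25),[13,24),[12,23),[11,22),[10,21),[9,20),[8,19),[7,18); WM=14; [0,11) fires=7 [1,12) fires=7 [2,13) fires=7 [3,14) fires=8
i=11 t=22 v=3: → [22,33),[21,32),[20,31),[19,30),[18,29),[17,28),[16,27),[15,26),[14,25),[13,24),[12,23); WM=19; [4,15) fires=7 [5,16) fires=7 [6,17) fires=7 [7,18) fires=7 [8,19) fires=6
i=12 t=24 v=3: → [24,35),[23,34),[22,33),[21,32),[20,31),[19,30),[18,29),[17,28),[16,27),[15,26),[14,25); WM=21; [9,20) fires=5 [10,21) fires=4
i=13 t=30 v=3: → [30,41),[29,40),[28,39),[27,38),[26,37),[25,36),[24,35),[23,34),[22,33),[21,32),[20,31); WM=27; [11,22) fires=3 [12,23) fires=4 [13,24) fires=4 [14,25) fires=3 [15,26) fires=3 [16,27) fires=3
i=14 t=30 v=7: → [30,41),[29,40),[28,39),[27,38),[26,37),[25,36),[24,35),[23,34),[22,33),[21,32),[20,31); WM=27
i=15 t=33 v=7: → [33,44),[32,43),[31,42),[30,41),[29,40),[28,39),[27,38),[26,37),[25,36),[24,35),[23,34); WM=30; [17,28) fires=3 [18,29) fires=2 [19,30) fires=2
i=16 t=36 v=9: → [36,47),[35,46),[34,45),[33,44),[32,43),[31,42),[30,41),[29,40),[28,39),[27,38),[26,37); WM=33; [20,31) fires=4 [21,32) fires=4 [22,33) fires=4
i=17 t=40 v=4: → [40,51),[39,50),[38,49),[37,48),[36,47),[35,46),[34,45),[33,44),[32,43),[31,42),[30,41); WM=37; [23,34) fires=4 [24,35) fires=4 [25,36) fires=3 [26,37) fires=4
i=18 t=40 v=5: → [40,51),[39,50),[38,49),[37,48),[36,47),[35,46),[34,45),[33,44),[32,43),[31,42),[30,41); WM=37
i=19 t=41 v=8: → [41,52),[40,51),[39,50),[38,49),[37,48),[36,47),[35,46),[34,45),[33,44),[32,43),[31,42); WM=38; [27,38) fires=4
i=20 t=49 v=2: → [49,60),[48,59),[47,58),[46,57),[45,56),[44,55),[43,54),[42,53),[41,52),[40,51),[39,50); WM=46; [28,39) fires=4 [29,40) fires=4 [30,41) fires=6 [31,42) fires=5 [32,43) fires=5 [33,44) fires=5 [34,45) fires=4 [35,46) fires=4
i=21 t=39 v=7: DROP (t<46-4); WM=46
i=22 t=52 v=5: → [52,63),[51,62),[50,61),[49,60),[48,59),[47,58),[46,57),[45,56),[44,55),[43,54),[42,53); WM=49; [36,47) fires=4 [37,48) fires=3 [38,49) fires=3
i=23 t=20 v=6: DROP (t<49-4); WM=49

[0,11)=7 [1,12)=7 [2,13)=7 [3,14)=8 [4,15)=7 [5,16)=7 [6,17)=7 [7,18)=7 [8,19)=6 [9,20)=5 [10,21)=4 [11,22)=3 [12,23)=4 [13,24)=4 [14,25)=3 [15,26)=3 [16,27)=3 [17,28)=3 [18,29)=2 [19,30)=2 [20,31)=4 [21,32)=4 [22,33)=4 [23,34)=4 [24,35)=4 [25,36)=3 [26,37)=4 [27,38)=4 [28,39)=4 [29,40)=4 [30,41)=6 [31,42)=5 [32,43)=5 [33,44)=5 [34,45)=4 [35,46)=4 [36,47)=4 [37,48)=3 [38,49)=3 [39,50)=4 [40,51)=4 [41,52)=2 [42,53)=2 [43,54)=2 [44,55)=2 [45,56)=2 [46,57)=2 [47,58)=2 [48,59)=2 [49,60)=2 [50,61)=1 [51,62)=1 [52,63)=1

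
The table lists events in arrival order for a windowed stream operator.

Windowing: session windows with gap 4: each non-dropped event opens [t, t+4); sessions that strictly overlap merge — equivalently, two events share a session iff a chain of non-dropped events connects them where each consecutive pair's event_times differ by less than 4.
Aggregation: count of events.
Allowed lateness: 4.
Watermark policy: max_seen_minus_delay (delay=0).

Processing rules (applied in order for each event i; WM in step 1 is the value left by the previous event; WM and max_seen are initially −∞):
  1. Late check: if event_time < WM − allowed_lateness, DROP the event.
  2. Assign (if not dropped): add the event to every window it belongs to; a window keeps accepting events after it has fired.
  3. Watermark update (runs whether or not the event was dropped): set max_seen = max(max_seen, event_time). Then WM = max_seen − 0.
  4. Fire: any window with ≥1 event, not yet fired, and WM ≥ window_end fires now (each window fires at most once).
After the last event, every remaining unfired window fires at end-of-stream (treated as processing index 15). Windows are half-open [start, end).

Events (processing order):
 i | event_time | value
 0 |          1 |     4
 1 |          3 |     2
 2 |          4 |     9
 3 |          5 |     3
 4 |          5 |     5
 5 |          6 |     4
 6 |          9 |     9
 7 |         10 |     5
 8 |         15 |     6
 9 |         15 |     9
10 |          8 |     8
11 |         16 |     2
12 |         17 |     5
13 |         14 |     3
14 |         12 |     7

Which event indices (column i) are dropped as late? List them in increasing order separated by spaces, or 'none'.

10 14

i=0 t=1 v=4: → [1,5); WM=1
i=1 t=3 v=2: → [1,7); WM=3
i=2 t=4 v=9: → [1,8); WM=4
i=3 t=5 v=3: → [1,9); WM=5
i=4 t=5 v=5: → [1,9); WM=5
i=5 t=6 v=4: → [1,10); WM=6
i=6 t=9 v=9: → [1,13); WM=9
i=7 t=10 v=5: → [1,14); WM=10
i=8 t=15 v=6: → [15,19); WM=15
i=9 t=15 v=9: → [15,19); WM=15
i=10 t=8 v=8: DROP (t<15-4); WM=15
i=11 t=16 v=2: → [15,20); WM=16
i=12 t=17 v=5: → [15,21); WM=17
i=13 t=14 v=3: → [14,21); WM=17
i=14 t=12 v=7: DROP (t<17-4); WM=17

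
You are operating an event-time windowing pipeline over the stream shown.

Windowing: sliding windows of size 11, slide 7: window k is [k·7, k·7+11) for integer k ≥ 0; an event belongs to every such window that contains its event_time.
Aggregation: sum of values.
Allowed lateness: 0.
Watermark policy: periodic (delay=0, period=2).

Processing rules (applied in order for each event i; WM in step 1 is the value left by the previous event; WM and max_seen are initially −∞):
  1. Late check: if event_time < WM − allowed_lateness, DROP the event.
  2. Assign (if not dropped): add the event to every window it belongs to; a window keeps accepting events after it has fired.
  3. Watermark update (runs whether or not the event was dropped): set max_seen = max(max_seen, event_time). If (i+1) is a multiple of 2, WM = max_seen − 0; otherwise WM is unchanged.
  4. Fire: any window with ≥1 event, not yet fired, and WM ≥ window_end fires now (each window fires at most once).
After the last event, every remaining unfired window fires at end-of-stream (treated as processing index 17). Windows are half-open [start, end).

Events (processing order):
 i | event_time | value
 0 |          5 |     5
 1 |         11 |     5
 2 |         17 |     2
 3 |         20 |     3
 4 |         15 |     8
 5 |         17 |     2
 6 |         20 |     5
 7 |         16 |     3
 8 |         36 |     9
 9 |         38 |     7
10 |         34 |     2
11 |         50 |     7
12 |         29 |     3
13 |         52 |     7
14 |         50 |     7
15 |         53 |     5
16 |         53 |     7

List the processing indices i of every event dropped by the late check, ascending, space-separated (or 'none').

i=0 t=5 v=5: → [0,11); WM=−∞
i=1 t=11 v=5: → [7,18); WM=11; [0,11) fires=5
i=2 t=17 v=2: → [14,25),[7,18); WM=11
i=3 t=20 v=3: → [14,25); WM=20; [7,18) fires=7
i=4 t=15 v=8: DROP (t<20-0); WM=20
i=5 t=17 v=2: DROP (t<20-0); WM=20
i=6 t=20 v=5: → [14,25); WM=20
i=7 t=16 v=3: DROP (t<20-0); WM=20
i=8 t=36 v=9: → [35,46),[28,39); WM=20
i=9 t=38 v=7: → [35,46),[28,39); WM=38; [14,25) fires=10
i=10 t=34 v=2: DROP (t<38-0); WM=38
i=11 t=50 v=7: → [49,60),[42,53); WM=50; [28,39) fires=16 [35,46) fires=16
i=12 t=29 v=3: DROP (t<50-0); WM=50
i=13 t=52 v=7: → [49,60),[42,53); WM=52
i=14 t=50 v=7: DROP (t<52-0); WM=52
i=15 t=53 v=5: → [49,60); WM=53; [42,53) fires=14
i=16 t=53 v=7: → [49,60); WM=53

4 5 7 10 12 14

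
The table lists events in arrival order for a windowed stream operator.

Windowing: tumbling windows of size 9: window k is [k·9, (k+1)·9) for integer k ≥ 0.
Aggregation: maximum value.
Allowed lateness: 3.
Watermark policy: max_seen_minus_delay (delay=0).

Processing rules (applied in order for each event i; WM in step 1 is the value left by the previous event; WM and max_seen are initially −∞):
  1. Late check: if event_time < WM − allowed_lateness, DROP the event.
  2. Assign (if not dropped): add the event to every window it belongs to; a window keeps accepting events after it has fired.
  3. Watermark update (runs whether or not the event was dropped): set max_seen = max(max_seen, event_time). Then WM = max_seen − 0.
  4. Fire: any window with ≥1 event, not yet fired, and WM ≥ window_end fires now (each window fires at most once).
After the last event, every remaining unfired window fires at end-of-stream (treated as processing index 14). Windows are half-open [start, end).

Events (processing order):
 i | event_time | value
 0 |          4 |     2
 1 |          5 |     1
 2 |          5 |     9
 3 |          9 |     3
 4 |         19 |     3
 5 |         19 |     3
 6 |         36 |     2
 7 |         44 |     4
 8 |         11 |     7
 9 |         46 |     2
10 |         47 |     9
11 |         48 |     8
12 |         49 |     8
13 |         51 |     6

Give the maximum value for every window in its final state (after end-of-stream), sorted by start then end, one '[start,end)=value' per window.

i=0 t=4 v=2: → [0,9); WM=4
i=1 t=5 v=1: → [0,9); WM=5
i=2 t=5 v=9: → [0,9); WM=5
i=3 t=9 v=3: → [9,18); WM=9; [0,9) fires=9
i=4 t=19 v=3: → [18,27); WM=19; [9,18) fires=3
i=5 t=19 v=3: → [18,27); WM=19
i=6 t=36 v=2: → [36,45); WM=36; [18,27) fires=3
i=7 t=44 v=4: → [36,45); WM=44
i=8 t=11 v=7: DROP (t<44-3); WM=44
i=9 t=46 v=2: → [45,54); WM=46; [36,45) fires=4
i=10 t=47 v=9: → [45,54); WM=47
i=11 t=48 v=8: → [45,54); WM=48
i=12 t=49 v=8: → [45,54); WM=49
i=13 t=51 v=6: → [45,54); WM=51

[0,9)=9 [9,18)=3 [18,27)=3 [36,45)=4 [45,54)=9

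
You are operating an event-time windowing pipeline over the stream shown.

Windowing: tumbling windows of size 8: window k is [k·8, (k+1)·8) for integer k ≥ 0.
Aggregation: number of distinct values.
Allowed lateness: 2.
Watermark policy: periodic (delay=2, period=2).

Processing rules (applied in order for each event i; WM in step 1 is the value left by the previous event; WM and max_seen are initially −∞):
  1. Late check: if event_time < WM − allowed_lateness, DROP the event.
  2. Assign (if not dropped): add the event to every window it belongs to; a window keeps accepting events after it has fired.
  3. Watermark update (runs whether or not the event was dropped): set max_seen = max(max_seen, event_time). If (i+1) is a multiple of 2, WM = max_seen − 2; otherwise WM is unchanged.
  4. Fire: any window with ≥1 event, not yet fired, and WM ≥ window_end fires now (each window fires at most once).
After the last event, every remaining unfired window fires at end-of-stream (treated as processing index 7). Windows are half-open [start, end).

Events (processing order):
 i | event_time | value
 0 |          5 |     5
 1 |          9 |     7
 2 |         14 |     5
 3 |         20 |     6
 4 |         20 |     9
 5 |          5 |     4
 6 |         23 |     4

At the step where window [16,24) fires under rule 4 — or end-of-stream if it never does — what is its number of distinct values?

3

i=0 t=5 v=5: → [0,8); WM=−∞
i=1 t=9 v=7: → [8,16); WM=7
i=2 t=14 v=5: → [8,16); WM=7
i=3 t=20 v=6: → [16,24); WM=18; [0,8) fires=1 [8,16) fires=2
i=4 t=20 v=9: → [16,24); WM=18
i=5 t=5 v=4: DROP (t<18-2); WM=18
i=6 t=23 v=4: → [16,24); WM=18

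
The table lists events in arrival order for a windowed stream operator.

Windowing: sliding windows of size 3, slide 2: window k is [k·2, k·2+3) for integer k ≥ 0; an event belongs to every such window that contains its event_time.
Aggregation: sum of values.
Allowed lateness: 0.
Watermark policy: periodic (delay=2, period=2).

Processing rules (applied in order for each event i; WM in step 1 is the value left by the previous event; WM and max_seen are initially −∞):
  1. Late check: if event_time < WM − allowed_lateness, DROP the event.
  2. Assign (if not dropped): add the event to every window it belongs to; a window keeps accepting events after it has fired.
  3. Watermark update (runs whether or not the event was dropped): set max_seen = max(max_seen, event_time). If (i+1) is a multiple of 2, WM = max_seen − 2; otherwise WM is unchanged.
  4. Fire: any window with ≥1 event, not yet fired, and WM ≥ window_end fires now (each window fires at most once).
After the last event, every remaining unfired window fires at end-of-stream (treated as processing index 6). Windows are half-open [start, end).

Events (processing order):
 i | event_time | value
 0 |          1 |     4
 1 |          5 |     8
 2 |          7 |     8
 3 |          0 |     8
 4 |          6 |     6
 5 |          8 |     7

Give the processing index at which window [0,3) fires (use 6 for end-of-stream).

i=0 t=1 v=4: → [0,3); WM=−∞
i=1 t=5 v=8: → [4,7); WM=3; [0,3) fires=4
i=2 t=7 v=8: → [6,9); WM=3
i=3 t=0 v=8: DROP (t<3-0); WM=5
i=4 t=6 v=6: → [6,9),[4,7); WM=5
i=5 t=8 v=7: → [8,11),[6,9); WM=6

1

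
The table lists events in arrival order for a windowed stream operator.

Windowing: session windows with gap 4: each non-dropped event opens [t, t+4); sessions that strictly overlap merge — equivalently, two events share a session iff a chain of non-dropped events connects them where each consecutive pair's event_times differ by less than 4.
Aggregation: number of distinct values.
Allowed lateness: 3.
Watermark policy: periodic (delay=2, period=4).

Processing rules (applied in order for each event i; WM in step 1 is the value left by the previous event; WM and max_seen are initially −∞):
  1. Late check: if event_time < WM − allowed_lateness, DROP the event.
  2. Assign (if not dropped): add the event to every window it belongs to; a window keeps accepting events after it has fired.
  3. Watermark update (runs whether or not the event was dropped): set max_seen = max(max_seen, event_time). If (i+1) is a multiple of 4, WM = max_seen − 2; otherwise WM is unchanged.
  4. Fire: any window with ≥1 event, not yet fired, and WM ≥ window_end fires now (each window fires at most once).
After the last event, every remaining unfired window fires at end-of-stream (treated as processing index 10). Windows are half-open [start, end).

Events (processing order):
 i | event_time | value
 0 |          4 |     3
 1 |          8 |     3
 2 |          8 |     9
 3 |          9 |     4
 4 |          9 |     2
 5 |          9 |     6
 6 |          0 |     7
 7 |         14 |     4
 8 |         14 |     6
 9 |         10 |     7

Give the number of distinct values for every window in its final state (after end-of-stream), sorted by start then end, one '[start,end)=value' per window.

i=0 t=4 v=3: → [4,8); WM=−∞
i=1 t=8 v=3: → [8,12); WM=−∞
i=2 t=8 v=9: → [8,12); WM=−∞
i=3 t=9 v=4: → [8,13); WM=7
i=4 t=9 v=2: → [8,13); WM=7
i=5 t=9 v=6: → [8,13); WM=7
i=6 t=0 v=7: DROP (t<7-3); WM=7
i=7 t=14 v=4: → [14,18); WM=12
i=8 t=14 v=6: → [14,18); WM=12
i=9 t=10 v=7: → [8,14); WM=12

[4,8)=1 [8,14)=6 [14,18)=2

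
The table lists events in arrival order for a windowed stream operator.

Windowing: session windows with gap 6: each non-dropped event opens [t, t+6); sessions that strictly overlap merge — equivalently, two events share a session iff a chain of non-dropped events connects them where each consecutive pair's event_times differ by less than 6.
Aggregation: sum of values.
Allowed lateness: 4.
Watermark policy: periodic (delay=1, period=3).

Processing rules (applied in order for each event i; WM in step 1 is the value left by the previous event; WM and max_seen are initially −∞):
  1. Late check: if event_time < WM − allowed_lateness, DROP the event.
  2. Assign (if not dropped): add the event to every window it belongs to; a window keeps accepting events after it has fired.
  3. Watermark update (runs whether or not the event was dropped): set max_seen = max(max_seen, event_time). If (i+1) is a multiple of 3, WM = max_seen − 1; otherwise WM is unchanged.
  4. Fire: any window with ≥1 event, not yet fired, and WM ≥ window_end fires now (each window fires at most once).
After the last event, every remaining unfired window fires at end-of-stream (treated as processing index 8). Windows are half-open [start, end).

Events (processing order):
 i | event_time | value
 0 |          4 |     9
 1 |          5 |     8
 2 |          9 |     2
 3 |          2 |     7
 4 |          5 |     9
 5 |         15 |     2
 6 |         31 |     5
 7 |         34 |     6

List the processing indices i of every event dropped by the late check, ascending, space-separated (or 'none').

i=0 t=4 v=9: → [4,10); WM=−∞
i=1 t=5 v=8: → [4,11); WM=−∞
i=2 t=9 v=2: → [4,15); WM=8
i=3 t=2 v=7: DROP (t<8-4); WM=8
i=4 t=5 v=9: → [4,15); WM=8
i=5 t=15 v=2: → [15,21); WM=14
i=6 t=31 v=5: → [31,37); WM=14
i=7 t=34 v=6: → [31,40); WM=14

3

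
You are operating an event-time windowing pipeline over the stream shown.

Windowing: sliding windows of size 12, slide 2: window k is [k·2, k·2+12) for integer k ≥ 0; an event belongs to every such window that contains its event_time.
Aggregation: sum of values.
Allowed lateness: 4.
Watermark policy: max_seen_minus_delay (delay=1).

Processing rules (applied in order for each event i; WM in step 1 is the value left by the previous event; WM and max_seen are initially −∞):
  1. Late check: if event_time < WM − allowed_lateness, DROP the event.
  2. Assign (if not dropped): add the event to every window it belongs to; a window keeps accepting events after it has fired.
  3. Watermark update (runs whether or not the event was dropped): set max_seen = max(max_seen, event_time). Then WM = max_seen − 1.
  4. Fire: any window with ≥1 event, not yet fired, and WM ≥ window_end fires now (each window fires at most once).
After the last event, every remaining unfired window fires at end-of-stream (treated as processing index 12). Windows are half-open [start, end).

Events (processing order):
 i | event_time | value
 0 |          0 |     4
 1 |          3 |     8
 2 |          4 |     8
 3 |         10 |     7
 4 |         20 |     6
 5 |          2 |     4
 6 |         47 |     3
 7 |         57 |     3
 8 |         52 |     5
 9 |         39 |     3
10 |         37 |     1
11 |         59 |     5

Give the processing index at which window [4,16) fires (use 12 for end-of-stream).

4

i=0 t=0 v=4: → [0,12); WM=-1
i=1 t=3 v=8: → [2,14),[0,12); WM=2
i=2 t=4 v=8: → [4,16),[2,14),[0,12); WM=3
i=3 t=10 v=7: → [10,22),[8,20),[6,18),[4,16),[2,14),[0,12); WM=9
i=4 t=20 v=6: → [20,32),[18,30),[16,28),[14,26),[12,24),[10,22); WM=19; [0,12) fires=27 [2,14) fires=23 [4,16) fires=15 [6,18) fires=7
i=5 t=2 v=4: DROP (t<19-4); WM=19
i=6 t=47 v=3: → [46,58),[44,56),[42,54),[40,52),[38,50),[36,48); WM=46; [8,20) fires=7 [10,22) fires=13 [12,24) fires=6 [14,26) fires=6 [16,28) fires=6 [18,30) fires=6 [20,32) fires=6
i=7 t=57 v=3: → [56,68),[54,66),[52,64),[50,62),[48,60),[46,58); WM=56; [36,48) fires=3 [38,50) fires=3 [40,52) fires=3 [42,54) fires=3 [44,56) fires=3
i=8 t=52 v=5: → [52,64),[50,62),[48,60),[46,58),[44,56),[42,54); WM=56
i=9 t=39 v=3: DROP (t<56-4); WM=56
i=10 t=37 v=1: DROP (t<56-4); WM=56
i=11 t=59 v=5: → [58,70),[56,68),[54,66),[52,64),[50,62),[48,60); WM=58; [46,58) fires=11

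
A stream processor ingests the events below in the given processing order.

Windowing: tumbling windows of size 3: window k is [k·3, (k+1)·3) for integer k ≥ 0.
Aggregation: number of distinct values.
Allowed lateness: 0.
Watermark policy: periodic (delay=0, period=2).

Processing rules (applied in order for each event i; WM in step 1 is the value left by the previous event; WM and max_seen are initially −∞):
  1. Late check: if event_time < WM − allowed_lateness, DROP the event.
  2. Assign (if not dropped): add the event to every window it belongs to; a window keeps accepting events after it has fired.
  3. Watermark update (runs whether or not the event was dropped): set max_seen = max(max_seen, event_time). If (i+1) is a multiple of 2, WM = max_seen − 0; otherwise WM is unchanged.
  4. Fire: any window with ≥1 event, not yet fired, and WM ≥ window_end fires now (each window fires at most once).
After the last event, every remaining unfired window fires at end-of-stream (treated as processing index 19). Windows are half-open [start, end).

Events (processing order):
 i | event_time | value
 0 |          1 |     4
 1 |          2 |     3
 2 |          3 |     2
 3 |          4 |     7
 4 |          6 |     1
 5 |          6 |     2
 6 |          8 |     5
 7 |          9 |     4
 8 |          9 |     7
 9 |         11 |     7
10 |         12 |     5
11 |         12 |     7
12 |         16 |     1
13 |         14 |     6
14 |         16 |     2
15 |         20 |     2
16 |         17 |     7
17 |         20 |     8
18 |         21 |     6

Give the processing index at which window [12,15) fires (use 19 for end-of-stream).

i=0 t=1 v=4: → [0,3); WM=−∞
i=1 t=2 v=3: → [0,3); WM=2
i=2 t=3 v=2: → [3,6); WM=2
i=3 t=4 v=7: → [3,6); WM=4; [0,3) fires=2
i=4 t=6 v=1: → [6,9); WM=4
i=5 t=6 v=2: → [6,9); WM=6; [3,6) fires=2
i=6 t=8 v=5: → [6,9); WM=6
i=7 t=9 v=4: → [9,12); WM=9; [6,9) fires=3
i=8 t=9 v=7: → [9,12); WM=9
i=9 t=11 v=7: → [9,12); WM=11
i=10 t=12 v=5: → [12,15); WM=11
i=11 t=12 v=7: → [12,15); WM=12; [9,12) fires=2
i=12 t=16 v=1: → [15,18); WM=12
i=13 t=14 v=6: → [12,15); WM=16; [12,15) fires=3
i=14 t=16 v=2: → [15,18); WM=16
i=15 t=20 v=2: → [18,21); WM=20; [15,18) fires=2
i=16 t=17 v=7: DROP (t<20-0); WM=20
i=17 t=20 v=8: → [18,21); WM=20
i=18 t=21 v=6: → [21,24); WM=20

13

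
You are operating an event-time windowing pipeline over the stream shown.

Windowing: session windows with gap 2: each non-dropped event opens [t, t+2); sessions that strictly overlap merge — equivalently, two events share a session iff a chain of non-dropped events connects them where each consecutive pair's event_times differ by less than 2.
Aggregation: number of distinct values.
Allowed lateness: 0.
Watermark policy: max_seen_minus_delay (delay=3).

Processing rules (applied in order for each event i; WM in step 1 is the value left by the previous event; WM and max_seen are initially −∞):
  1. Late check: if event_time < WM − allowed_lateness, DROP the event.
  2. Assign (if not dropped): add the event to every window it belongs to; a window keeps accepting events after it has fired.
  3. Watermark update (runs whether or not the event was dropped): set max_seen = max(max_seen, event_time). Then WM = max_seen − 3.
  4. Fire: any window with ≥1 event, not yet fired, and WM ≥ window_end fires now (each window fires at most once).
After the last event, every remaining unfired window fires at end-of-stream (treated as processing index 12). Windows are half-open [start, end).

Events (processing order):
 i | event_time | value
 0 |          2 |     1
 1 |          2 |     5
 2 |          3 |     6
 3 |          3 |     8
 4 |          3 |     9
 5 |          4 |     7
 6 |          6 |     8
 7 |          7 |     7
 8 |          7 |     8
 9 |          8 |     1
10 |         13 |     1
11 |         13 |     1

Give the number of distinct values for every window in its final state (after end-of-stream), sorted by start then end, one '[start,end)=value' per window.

[2,6)=6 [6,10)=3 [13,15)=1

i=0 t=2 v=1: → [2,4); WM=-1
i=1 t=2 v=5: → [2,4); WM=-1
i=2 t=3 v=6: → [2,5); WM=0
i=3 t=3 v=8: → [2,5); WM=0
i=4 t=3 v=9: → [2,5); WM=0
i=5 t=4 v=7: → [2,6); WM=1
i=6 t=6 v=8: → [6,8); WM=3
i=7 t=7 v=7: → [6,9); WM=4
i=8 t=7 v=8: → [6,9); WM=4
i=9 t=8 v=1: → [6,10); WM=5
i=10 t=13 v=1: → [13,15); WM=10
i=11 t=13 v=1: → [13,15); WM=10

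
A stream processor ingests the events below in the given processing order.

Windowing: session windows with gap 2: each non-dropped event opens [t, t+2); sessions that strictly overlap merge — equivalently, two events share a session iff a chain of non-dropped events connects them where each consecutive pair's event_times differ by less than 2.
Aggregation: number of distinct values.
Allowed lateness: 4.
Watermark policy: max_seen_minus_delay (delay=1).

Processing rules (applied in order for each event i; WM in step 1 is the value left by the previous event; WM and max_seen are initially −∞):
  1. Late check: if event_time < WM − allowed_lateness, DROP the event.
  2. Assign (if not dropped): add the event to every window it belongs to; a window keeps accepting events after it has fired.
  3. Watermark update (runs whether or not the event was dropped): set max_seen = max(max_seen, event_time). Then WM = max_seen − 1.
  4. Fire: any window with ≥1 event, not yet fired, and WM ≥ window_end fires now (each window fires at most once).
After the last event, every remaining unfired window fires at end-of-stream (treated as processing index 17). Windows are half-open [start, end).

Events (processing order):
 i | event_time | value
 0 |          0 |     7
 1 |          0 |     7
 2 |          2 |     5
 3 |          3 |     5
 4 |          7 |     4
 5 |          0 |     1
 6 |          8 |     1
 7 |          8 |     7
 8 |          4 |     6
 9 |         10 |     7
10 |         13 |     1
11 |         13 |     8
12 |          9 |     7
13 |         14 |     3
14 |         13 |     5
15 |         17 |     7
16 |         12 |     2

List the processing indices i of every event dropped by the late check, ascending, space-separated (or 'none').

5

i=0 t=0 v=7: → [0,2); WM=-1
i=1 t=0 v=7: → [0,2); WM=-1
i=2 t=2 v=5: → [2,4); WM=1
i=3 t=3 v=5: → [2,5); WM=2
i=4 t=7 v=4: → [7,9); WM=6
i=5 t=0 v=1: DROP (t<6-4); WM=6
i=6 t=8 v=1: → [7,10); WM=7
i=7 t=8 v=7: → [7,10); WM=7
i=8 t=4 v=6: → [2,6); WM=7
i=9 t=10 v=7: → [10,12); WM=9
i=10 t=13 v=1: → [13,15); WM=12
i=11 t=13 v=8: → [13,15); WM=12
i=12 t=9 v=7: → [7,12); WM=12
i=13 t=14 v=3: → [13,16); WM=13
i=14 t=13 v=5: → [13,16); WM=13
i=15 t=17 v=7: → [17,19); WM=16
i=16 t=12 v=2: → [12,16); WM=16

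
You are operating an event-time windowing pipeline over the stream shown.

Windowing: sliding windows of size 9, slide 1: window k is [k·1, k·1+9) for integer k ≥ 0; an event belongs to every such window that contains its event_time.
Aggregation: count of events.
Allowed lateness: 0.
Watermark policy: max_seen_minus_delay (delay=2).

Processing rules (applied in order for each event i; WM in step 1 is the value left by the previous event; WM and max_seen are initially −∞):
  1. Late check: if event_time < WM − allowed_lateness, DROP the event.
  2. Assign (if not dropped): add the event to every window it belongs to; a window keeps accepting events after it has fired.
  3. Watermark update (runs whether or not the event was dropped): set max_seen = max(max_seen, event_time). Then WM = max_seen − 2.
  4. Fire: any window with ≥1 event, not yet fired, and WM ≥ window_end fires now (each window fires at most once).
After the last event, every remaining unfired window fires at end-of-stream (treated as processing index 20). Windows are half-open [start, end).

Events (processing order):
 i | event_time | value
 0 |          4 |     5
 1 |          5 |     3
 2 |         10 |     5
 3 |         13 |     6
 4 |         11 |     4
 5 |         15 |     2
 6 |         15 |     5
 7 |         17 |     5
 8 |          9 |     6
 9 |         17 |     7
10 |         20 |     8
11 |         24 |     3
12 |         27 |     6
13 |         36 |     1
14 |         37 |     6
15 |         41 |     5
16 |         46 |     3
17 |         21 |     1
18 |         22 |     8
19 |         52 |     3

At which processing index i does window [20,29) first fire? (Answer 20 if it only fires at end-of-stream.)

i=0 t=4 v=5: → [4,13),[3,12),[2,11),[1,10),[0,9); WM=2
i=1 t=5 v=3: → [5,14),[4,13),[3,12),[2,11),[1,10),[0,9); WM=3
i=2 t=10 v=5: → [10,19),[9,18),[8,17),[7,16),[6,15),[5,14),[4,13),[3,12),[2,11); WM=8
i=3 t=13 v=6: → [13,22),[12,21),[11,20),[10,19),[9,18),[8,17),[7,16),[6,15),[5,14); WM=11; [0,9) fires=2 [1,10) fires=2 [2,11) fires=3
i=4 t=11 v=4: → [11,20),[10,19),[9,18),[8,17),[7,16),[6,15),[5,14),[4,13),[3,12); WM=11
i=5 t=15 v=2: → [15,24),[14,23),[13,22),[12,21),[11,20),[10,19),[9,18),[8,17),[7,16); WM=13; [3,12) fires=4 [4,13) fires=4
i=6 t=15 v=5: → [15,24),[14,23),[13,22),[12,21),[11,20),[10,19),[9,18),[8,17),[7,16); WM=13
i=7 t=17 v=5: → [17,26),[16,25),[15,24),[14,23),[13,22),[12,21),[11,20),[10,19),[9,18); WM=15; [5,14) fires=4 [6,15) fires=3
i=8 t=9 v=6: DROP (t<15-0); WM=15
i=9 t=17 v=7: → [17,26),[16,25),[15,24),[14,23),[13,22),[12,21),[11,20),[10,19),[9,18); WM=15
i=10 t=20 v=8: → [20,29),[19,28),[18,27),[17,26),[16,25),[15,24),[14,23),[13,22),[12,21); WM=18; [7,16) fires=5 [8,17) fires=5 [9,18) fires=7
i=11 t=24 v=3: → [24,33),[23,32),[22,31),[21,30),[20,29),[19,28),[18,27),[17,26),[16,25); WM=22; [10,19) fires=7 [11,20) fires=6 [12,21) fires=6 [13,22) fires=6
i=12 t=27 v=6: → [27,36),[26,35),[25,34),[24,33),[23,32),[22,31),[21,30),[20,29),[19,28); WM=25; [14,23) fires=5 [15,24) fires=5 [16,25) fires=4
i=13 t=36 v=1: → [36,45),[35,44),[34,43),[33,42),[32,41),[31,40),[30,39),[29,38),[28,37); WM=34; [17,26) fires=4 [18,27) fires=2 [19,28) fires=3 [20,29) fires=3 [21,30) fires=2 [22,31) fires=2 [23,32) fires=2 [24,33) fires=2 [25,34) fires=1
i=14 t=37 v=6: → [37,46),[36,45),[35,44),[34,43),[33,42),[32,41),[31,40),[30,39),[29,38); WM=35; [26,35) fires=1
i=15 t=41 v=5: → [41,50),[40,49),[39,48),[38,47),[37,46),[36,45),[35,44),[34,43),[33,42); WM=39; [27,36) fires=1 [28,37) fires=1 [29,38) fires=2 [30,39) fires=2
i=16 t=46 v=3: → [46,55),[45,54),[44,53),[43,52),[42,51),[41,50),[40,49),[39,48),[38,47); WM=44; [31,40) fires=2 [32,41) fires=2 [33,42) fires=3 [34,43) fires=3 [35,44) fires=3
i=17 t=21 v=1: DROP (t<44-0); WM=44
i=18 t=22 v=8: DROP (t<44-0); WM=44
i=19 t=52 v=3: → [52,61),[51,60),[50,59),[49,58),[48,57),[47,56),[46,55),[45,54),[44,53); WM=50; [36,45) fires=3 [37,46) fires=2 [38,47) fires=2 [39,48) fires=2 [40,49) fires=2 [41,50) fires=2

13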